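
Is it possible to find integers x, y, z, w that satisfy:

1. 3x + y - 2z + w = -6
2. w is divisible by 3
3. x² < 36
Yes

Take x = -2, y = 0, z = 0, w = 0. Substituting into each constraint:
  (1) 3(-2) + 0 - 2(0) + 0 = -6 ✓
  (2) 0 = 3 × 0, remainder 0 ✓
  (3) x² = (-2)² = 4, and 4 < 36 ✓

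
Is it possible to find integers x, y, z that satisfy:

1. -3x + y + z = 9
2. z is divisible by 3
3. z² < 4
Yes

Take x = -3, y = 0, z = 0. Substituting into each constraint:
  (1) -3(-3) + 0 + 0 = 9 ✓
  (2) 0 = 3 × 0, remainder 0 ✓
  (3) z² = (0)² = 0, and 0 < 4 ✓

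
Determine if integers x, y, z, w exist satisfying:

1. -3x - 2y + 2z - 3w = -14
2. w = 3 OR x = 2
Yes

Take x = 2, y = 0, z = -4, w = 0. Substituting into each constraint:
  (1) -3(2) - 2(0) + 2(-4) - 3(0) = -14 ✓
  (2) x = 2, target 2 ✓ (second branch holds)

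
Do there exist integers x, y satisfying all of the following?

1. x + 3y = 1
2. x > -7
Yes

Take x = 1, y = 0. Substituting into each constraint:
  (1) 1 + 3(0) = 1 ✓
  (2) 1 > -7 ✓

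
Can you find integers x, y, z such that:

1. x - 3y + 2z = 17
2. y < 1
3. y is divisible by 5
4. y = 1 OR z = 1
Yes

Take x = 15, y = 0, z = 1. Substituting into each constraint:
  (1) 15 - 3(0) + 2(1) = 17 ✓
  (2) 0 < 1 ✓
  (3) 0 = 5 × 0, remainder 0 ✓
  (4) z = 1, target 1 ✓ (second branch holds)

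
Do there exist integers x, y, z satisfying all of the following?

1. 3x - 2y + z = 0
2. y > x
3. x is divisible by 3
Yes

Take x = 0, y = 1, z = 2. Substituting into each constraint:
  (1) 3(0) - 2(1) + 2 = 0 ✓
  (2) 1 > 0 ✓
  (3) 0 = 3 × 0, remainder 0 ✓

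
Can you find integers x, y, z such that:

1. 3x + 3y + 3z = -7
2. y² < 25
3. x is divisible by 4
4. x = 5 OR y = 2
No

Even the single constraint (3x + 3y + 3z = -7) is infeasible over the integers.

  - 3x + 3y + 3z = -7: every term on the left is divisible by 3, so the LHS ≡ 0 (mod 3), but the RHS -7 is not — no integer solution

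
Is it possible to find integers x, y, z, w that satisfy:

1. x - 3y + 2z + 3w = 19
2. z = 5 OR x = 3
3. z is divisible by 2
Yes

Take x = 3, y = 0, z = 2, w = 4. Substituting into each constraint:
  (1) 3 - 3(0) + 2(2) + 3(4) = 19 ✓
  (2) x = 3, target 3 ✓ (second branch holds)
  (3) 2 = 2 × 1, remainder 0 ✓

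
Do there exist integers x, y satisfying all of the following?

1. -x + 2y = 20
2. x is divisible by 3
Yes

Take x = 0, y = 10. Substituting into each constraint:
  (1) 0 + 2(10) = 20 ✓
  (2) 0 = 3 × 0, remainder 0 ✓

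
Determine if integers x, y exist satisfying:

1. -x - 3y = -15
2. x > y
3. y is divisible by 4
Yes

Take x = 15, y = 0. Substituting into each constraint:
  (1) (-15) - 3(0) = -15 ✓
  (2) 15 > 0 ✓
  (3) 0 = 4 × 0, remainder 0 ✓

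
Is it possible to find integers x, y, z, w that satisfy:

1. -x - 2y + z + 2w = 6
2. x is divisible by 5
Yes

Take x = 0, y = 0, z = 0, w = 3. Substituting into each constraint:
  (1) 0 - 2(0) + 0 + 2(3) = 6 ✓
  (2) 0 = 5 × 0, remainder 0 ✓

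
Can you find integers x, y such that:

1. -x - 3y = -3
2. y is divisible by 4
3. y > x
Yes

Take x = -9, y = 4. Substituting into each constraint:
  (1) 9 - 3(4) = -3 ✓
  (2) 4 = 4 × 1, remainder 0 ✓
  (3) 4 > -9 ✓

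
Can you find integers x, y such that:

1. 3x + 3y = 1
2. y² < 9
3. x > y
No

Even the single constraint (3x + 3y = 1) is infeasible over the integers.

  - 3x + 3y = 1: every term on the left is divisible by 3, so the LHS ≡ 0 (mod 3), but the RHS 1 is not — no integer solution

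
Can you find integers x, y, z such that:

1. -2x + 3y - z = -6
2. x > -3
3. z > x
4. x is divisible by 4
Yes

Take x = 0, y = -1, z = 3. Substituting into each constraint:
  (1) -2(0) + 3(-1) + (-3) = -6 ✓
  (2) 0 > -3 ✓
  (3) 3 > 0 ✓
  (4) 0 = 4 × 0, remainder 0 ✓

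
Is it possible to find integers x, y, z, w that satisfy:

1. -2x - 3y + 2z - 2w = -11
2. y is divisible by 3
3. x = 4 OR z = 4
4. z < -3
Yes

Take x = 4, y = -3, z = -4, w = 2. Substituting into each constraint:
  (1) -2(4) - 3(-3) + 2(-4) - 2(2) = -11 ✓
  (2) -3 = 3 × -1, remainder 0 ✓
  (3) x = 4, target 4 ✓ (first branch holds)
  (4) -4 < -3 ✓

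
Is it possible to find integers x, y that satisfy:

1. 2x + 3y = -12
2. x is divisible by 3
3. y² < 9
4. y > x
Yes

Take x = -3, y = -2. Substituting into each constraint:
  (1) 2(-3) + 3(-2) = -12 ✓
  (2) -3 = 3 × -1, remainder 0 ✓
  (3) y² = (-2)² = 4, and 4 < 9 ✓
  (4) -2 > -3 ✓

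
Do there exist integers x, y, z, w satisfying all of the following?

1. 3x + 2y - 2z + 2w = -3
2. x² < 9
Yes

Take x = 1, y = 0, z = 3, w = 0. Substituting into each constraint:
  (1) 3(1) + 2(0) - 2(3) + 2(0) = -3 ✓
  (2) x² = (1)² = 1, and 1 < 9 ✓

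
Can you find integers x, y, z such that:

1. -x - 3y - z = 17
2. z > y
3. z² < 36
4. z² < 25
Yes

Take x = -14, y = -1, z = 0. Substituting into each constraint:
  (1) 14 - 3(-1) + 0 = 17 ✓
  (2) 0 > -1 ✓
  (3) z² = (0)² = 0, and 0 < 36 ✓
  (4) z² = (0)² = 0, and 0 < 25 ✓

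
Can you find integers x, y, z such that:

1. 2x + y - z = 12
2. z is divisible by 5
Yes

Take x = 0, y = 12, z = 0. Substituting into each constraint:
  (1) 2(0) + 12 + 0 = 12 ✓
  (2) 0 = 5 × 0, remainder 0 ✓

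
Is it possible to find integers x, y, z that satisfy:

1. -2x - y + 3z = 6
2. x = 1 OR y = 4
Yes

Take x = 1, y = 1, z = 3. Substituting into each constraint:
  (1) -2(1) + (-1) + 3(3) = 6 ✓
  (2) x = 1, target 1 ✓ (first branch holds)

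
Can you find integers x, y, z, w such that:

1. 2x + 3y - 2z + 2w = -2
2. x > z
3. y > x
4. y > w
Yes

Take x = -1, y = 0, z = -2, w = -2. Substituting into each constraint:
  (1) 2(-1) + 3(0) - 2(-2) + 2(-2) = -2 ✓
  (2) -1 > -2 ✓
  (3) 0 > -1 ✓
  (4) 0 > -2 ✓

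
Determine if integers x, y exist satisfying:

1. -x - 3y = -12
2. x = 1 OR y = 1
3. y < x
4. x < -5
No

A contradictory subset is {-x - 3y = -12, y < x, x < -5}. No integer assignment can satisfy these jointly:

  - -x - 3y = -12: is a linear equation tying the variables together
  - y < x: bounds one variable relative to another variable
  - x < -5: bounds one variable relative to a constant

Propagating the comparison: y < x and x ≤ -6 give y ≤ -7. Range argument: with x ∈ [−∞, -6], y ∈ [−∞, -7], the left side of the equation is at least 27, but the right side is -12 < 27. No integer solution exists.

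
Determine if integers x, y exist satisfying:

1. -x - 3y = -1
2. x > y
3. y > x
No

A contradictory subset is {x > y, y > x}. No integer assignment can satisfy these jointly:

  - x > y: bounds one variable relative to another variable
  - y > x: bounds one variable relative to another variable

Direct contradiction: x > y and y > x cannot both hold.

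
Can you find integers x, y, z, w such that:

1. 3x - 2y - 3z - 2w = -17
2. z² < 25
Yes

Take x = 1, y = 0, z = 0, w = 10. Substituting into each constraint:
  (1) 3(1) - 2(0) - 3(0) - 2(10) = -17 ✓
  (2) z² = (0)² = 0, and 0 < 25 ✓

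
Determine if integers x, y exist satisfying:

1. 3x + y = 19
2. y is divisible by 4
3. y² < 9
No

The full constraint system is jointly infeasible over the integers. Each constraint and what it forces:

  - 3x + y = 19: is a linear equation tying the variables together
  - y is divisible by 4: restricts y to multiples of 4
  - y² < 9: restricts y to |y| ≤ 2

The bounds confine y to {0} with 4 | y. For each value, substitute into the equation:
  • y = 0: the equation gives 3x = 19, so x would not be an integer.
Every case fails, so no integer solution exists.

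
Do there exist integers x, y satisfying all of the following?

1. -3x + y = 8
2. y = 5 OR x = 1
Yes

Take x = 1, y = 11. Substituting into each constraint:
  (1) -3(1) + 11 = 8 ✓
  (2) x = 1, target 1 ✓ (second branch holds)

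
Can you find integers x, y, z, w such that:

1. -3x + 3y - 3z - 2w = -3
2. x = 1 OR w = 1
Yes

Take x = 1, y = 2, z = 0, w = 3. Substituting into each constraint:
  (1) -3(1) + 3(2) - 3(0) - 2(3) = -3 ✓
  (2) x = 1, target 1 ✓ (first branch holds)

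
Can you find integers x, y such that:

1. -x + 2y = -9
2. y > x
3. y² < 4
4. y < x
No

A contradictory subset is {y > x, y < x}. No integer assignment can satisfy these jointly:

  - y > x: bounds one variable relative to another variable
  - y < x: bounds one variable relative to another variable

Direct contradiction: y > x and x > y cannot both hold.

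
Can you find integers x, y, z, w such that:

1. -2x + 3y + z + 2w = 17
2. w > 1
Yes

Take x = -6, y = 0, z = 1, w = 2. Substituting into each constraint:
  (1) -2(-6) + 3(0) + 1 + 2(2) = 17 ✓
  (2) 2 > 1 ✓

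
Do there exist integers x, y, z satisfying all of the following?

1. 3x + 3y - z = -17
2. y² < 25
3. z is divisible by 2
Yes

Take x = -5, y = 0, z = 2. Substituting into each constraint:
  (1) 3(-5) + 3(0) + (-2) = -17 ✓
  (2) y² = (0)² = 0, and 0 < 25 ✓
  (3) 2 = 2 × 1, remainder 0 ✓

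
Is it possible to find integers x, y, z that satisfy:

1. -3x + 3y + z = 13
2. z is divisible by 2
Yes

Take x = -5, y = 0, z = -2. Substituting into each constraint:
  (1) -3(-5) + 3(0) + (-2) = 13 ✓
  (2) -2 = 2 × -1, remainder 0 ✓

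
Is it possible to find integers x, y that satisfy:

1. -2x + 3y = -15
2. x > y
Yes

Take x = -12, y = -13. Substituting into each constraint:
  (1) -2(-12) + 3(-13) = -15 ✓
  (2) -12 > -13 ✓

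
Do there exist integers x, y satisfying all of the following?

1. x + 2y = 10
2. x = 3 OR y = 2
Yes

Take x = 6, y = 2. Substituting into each constraint:
  (1) 6 + 2(2) = 10 ✓
  (2) y = 2, target 2 ✓ (second branch holds)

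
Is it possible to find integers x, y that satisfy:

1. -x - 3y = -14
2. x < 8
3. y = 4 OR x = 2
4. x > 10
No

A contradictory subset is {x < 8, x > 10}. No integer assignment can satisfy these jointly:

  - x < 8: bounds one variable relative to a constant
  - x > 10: bounds one variable relative to a constant

Direct contradiction: the bounds on x require x ≥ 11 and x ≤ 7 simultaneously, which is empty.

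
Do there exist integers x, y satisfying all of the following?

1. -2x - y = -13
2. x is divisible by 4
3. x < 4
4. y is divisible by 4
No

A contradictory subset is {-2x - y = -13, y is divisible by 4}. No integer assignment can satisfy these jointly:

  - -2x - y = -13: is a linear equation tying the variables together
  - y is divisible by 4: restricts y to multiples of 4

Modular obstruction: writing y = 4y', every remaining term of the linear equation is divisible by 2, so the left side is ≡ 0 (mod 2); but the right side -13 ≡ 1 (mod 2). No integers can satisfy it.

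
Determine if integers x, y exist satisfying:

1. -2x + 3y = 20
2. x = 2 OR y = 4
Yes

Take x = 2, y = 8. Substituting into each constraint:
  (1) -2(2) + 3(8) = 20 ✓
  (2) x = 2, target 2 ✓ (first branch holds)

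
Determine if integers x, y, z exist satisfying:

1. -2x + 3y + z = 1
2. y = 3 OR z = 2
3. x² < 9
Yes

Take x = -1, y = 3, z = -10. Substituting into each constraint:
  (1) -2(-1) + 3(3) + (-10) = 1 ✓
  (2) y = 3, target 3 ✓ (first branch holds)
  (3) x² = (-1)² = 1, and 1 < 9 ✓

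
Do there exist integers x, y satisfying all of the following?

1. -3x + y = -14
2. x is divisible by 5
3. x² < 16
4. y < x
Yes

Take x = 0, y = -14. Substituting into each constraint:
  (1) -3(0) + (-14) = -14 ✓
  (2) 0 = 5 × 0, remainder 0 ✓
  (3) x² = (0)² = 0, and 0 < 16 ✓
  (4) -14 < 0 ✓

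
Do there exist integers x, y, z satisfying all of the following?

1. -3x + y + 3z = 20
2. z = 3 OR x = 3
Yes

Take x = 0, y = 11, z = 3. Substituting into each constraint:
  (1) -3(0) + 11 + 3(3) = 20 ✓
  (2) z = 3, target 3 ✓ (first branch holds)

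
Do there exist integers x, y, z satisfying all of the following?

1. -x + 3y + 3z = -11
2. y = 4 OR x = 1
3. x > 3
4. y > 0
Yes

Take x = 23, y = 4, z = 0. Substituting into each constraint:
  (1) (-23) + 3(4) + 3(0) = -11 ✓
  (2) y = 4, target 4 ✓ (first branch holds)
  (3) 23 > 3 ✓
  (4) 4 > 0 ✓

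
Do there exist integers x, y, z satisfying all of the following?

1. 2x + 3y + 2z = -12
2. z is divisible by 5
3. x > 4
Yes

Take x = 6, y = -8, z = 0. Substituting into each constraint:
  (1) 2(6) + 3(-8) + 2(0) = -12 ✓
  (2) 0 = 5 × 0, remainder 0 ✓
  (3) 6 > 4 ✓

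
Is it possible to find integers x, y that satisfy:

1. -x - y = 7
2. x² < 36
Yes

Take x = 0, y = -7. Substituting into each constraint:
  (1) 0 + 7 = 7 ✓
  (2) x² = (0)² = 0, and 0 < 36 ✓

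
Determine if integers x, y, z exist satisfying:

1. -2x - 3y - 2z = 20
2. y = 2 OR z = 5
Yes

Take x = 0, y = -10, z = 5. Substituting into each constraint:
  (1) -2(0) - 3(-10) - 2(5) = 20 ✓
  (2) z = 5, target 5 ✓ (second branch holds)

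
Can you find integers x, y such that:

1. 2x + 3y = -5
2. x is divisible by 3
No

The full constraint system is jointly infeasible over the integers. Each constraint and what it forces:

  - 2x + 3y = -5: is a linear equation tying the variables together
  - x is divisible by 3: restricts x to multiples of 3

Modular obstruction: writing x = 3x', every remaining term of the linear equation is divisible by 3, so the left side is ≡ 0 (mod 3); but the right side -5 ≡ 1 (mod 3). No integers can satisfy it.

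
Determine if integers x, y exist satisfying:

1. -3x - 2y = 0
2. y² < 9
Yes

Take x = 0, y = 0. Substituting into each constraint:
  (1) -3(0) - 2(0) = 0 ✓
  (2) y² = (0)² = 0, and 0 < 9 ✓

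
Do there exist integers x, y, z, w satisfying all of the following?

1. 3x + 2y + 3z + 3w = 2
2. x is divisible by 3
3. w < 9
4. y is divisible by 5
Yes

Take x = 0, y = -5, z = 6, w = -2. Substituting into each constraint:
  (1) 3(0) + 2(-5) + 3(6) + 3(-2) = 2 ✓
  (2) 0 = 3 × 0, remainder 0 ✓
  (3) -2 < 9 ✓
  (4) -5 = 5 × -1, remainder 0 ✓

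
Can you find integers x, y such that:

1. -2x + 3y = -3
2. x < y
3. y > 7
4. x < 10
No

A contradictory subset is {-2x + 3y = -3, y > 7, x < 10}. No integer assignment can satisfy these jointly:

  - -2x + 3y = -3: is a linear equation tying the variables together
  - y > 7: bounds one variable relative to a constant
  - x < 10: bounds one variable relative to a constant

Range argument: with x ∈ [−∞, 9], y ∈ [8, ∞], the left side of the equation is at least 6, but the right side is -3 < 6. No integer solution exists.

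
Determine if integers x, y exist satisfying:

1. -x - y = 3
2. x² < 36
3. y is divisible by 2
Yes

Take x = -3, y = 0. Substituting into each constraint:
  (1) 3 + 0 = 3 ✓
  (2) x² = (-3)² = 9, and 9 < 36 ✓
  (3) 0 = 2 × 0, remainder 0 ✓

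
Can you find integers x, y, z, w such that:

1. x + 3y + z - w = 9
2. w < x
Yes

Take x = 0, y = 2, z = 0, w = -3. Substituting into each constraint:
  (1) 0 + 3(2) + 0 + 3 = 9 ✓
  (2) -3 < 0 ✓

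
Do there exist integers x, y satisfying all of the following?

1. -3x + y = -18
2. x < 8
Yes

Take x = 0, y = -18. Substituting into each constraint:
  (1) -3(0) + (-18) = -18 ✓
  (2) 0 < 8 ✓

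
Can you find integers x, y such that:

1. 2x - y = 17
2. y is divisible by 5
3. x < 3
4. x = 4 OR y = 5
No

A contradictory subset is {2x - y = 17, x < 3, x = 4 OR y = 5}. No integer assignment can satisfy these jointly:

  - 2x - y = 17: is a linear equation tying the variables together
  - x < 3: bounds one variable relative to a constant
  - x = 4 OR y = 5: forces a choice: either x = 4 or y = 5

Split on the disjunction (x = 4 OR y = 5):
  • If x = 4: this contradicts the bound x ≤ 2.
  • If y = 5: the equation forces x = 11, which contradicts the bound x ≤ 2.
Both branches are infeasible, so the system has no integer solution.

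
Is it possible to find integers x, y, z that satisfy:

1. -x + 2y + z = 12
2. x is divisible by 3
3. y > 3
Yes

Take x = 0, y = 4, z = 4. Substituting into each constraint:
  (1) 0 + 2(4) + 4 = 12 ✓
  (2) 0 = 3 × 0, remainder 0 ✓
  (3) 4 > 3 ✓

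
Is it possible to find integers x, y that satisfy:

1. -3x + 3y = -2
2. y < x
No

Even the single constraint (-3x + 3y = -2) is infeasible over the integers.

  - -3x + 3y = -2: every term on the left is divisible by 3, so the LHS ≡ 0 (mod 3), but the RHS -2 is not — no integer solution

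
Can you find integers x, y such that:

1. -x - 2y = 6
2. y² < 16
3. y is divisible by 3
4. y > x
Yes

Take x = -6, y = 0. Substituting into each constraint:
  (1) 6 - 2(0) = 6 ✓
  (2) y² = (0)² = 0, and 0 < 16 ✓
  (3) 0 = 3 × 0, remainder 0 ✓
  (4) 0 > -6 ✓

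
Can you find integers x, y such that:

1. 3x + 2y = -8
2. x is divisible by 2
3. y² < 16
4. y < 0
Yes

Take x = -2, y = -1. Substituting into each constraint:
  (1) 3(-2) + 2(-1) = -8 ✓
  (2) -2 = 2 × -1, remainder 0 ✓
  (3) y² = (-1)² = 1, and 1 < 16 ✓
  (4) -1 < 0 ✓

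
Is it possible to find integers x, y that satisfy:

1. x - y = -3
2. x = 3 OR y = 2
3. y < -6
No

The full constraint system is jointly infeasible over the integers. Each constraint and what it forces:

  - x - y = -3: is a linear equation tying the variables together
  - x = 3 OR y = 2: forces a choice: either x = 3 or y = 2
  - y < -6: bounds one variable relative to a constant

Split on the disjunction (x = 3 OR y = 2):
  • If x = 3: the equation forces y = 6, which contradicts the bound y ≤ -7.
  • If y = 2: this contradicts the bound y ≤ -7.
Both branches are infeasible, so the system has no integer solution.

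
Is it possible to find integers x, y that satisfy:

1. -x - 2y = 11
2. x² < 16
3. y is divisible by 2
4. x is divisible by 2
No

A contradictory subset is {-x - 2y = 11, x is divisible by 2}. No integer assignment can satisfy these jointly:

  - -x - 2y = 11: is a linear equation tying the variables together
  - x is divisible by 2: restricts x to multiples of 2

Modular obstruction: writing x = 2x', every remaining term of the linear equation is divisible by 2, so the left side is ≡ 0 (mod 2); but the right side 11 ≡ 1 (mod 2). No integers can satisfy it.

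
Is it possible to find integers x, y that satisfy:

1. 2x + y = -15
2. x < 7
Yes

Take x = 0, y = -15. Substituting into each constraint:
  (1) 2(0) + (-15) = -15 ✓
  (2) 0 < 7 ✓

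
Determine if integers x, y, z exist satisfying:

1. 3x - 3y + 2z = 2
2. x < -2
Yes

Take x = -4, y = 0, z = 7. Substituting into each constraint:
  (1) 3(-4) - 3(0) + 2(7) = 2 ✓
  (2) -4 < -2 ✓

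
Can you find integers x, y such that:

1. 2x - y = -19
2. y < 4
Yes

Take x = -8, y = 3. Substituting into each constraint:
  (1) 2(-8) + (-3) = -19 ✓
  (2) 3 < 4 ✓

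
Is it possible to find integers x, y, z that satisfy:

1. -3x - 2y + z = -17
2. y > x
Yes

Take x = 0, y = 1, z = -15. Substituting into each constraint:
  (1) -3(0) - 2(1) + (-15) = -17 ✓
  (2) 1 > 0 ✓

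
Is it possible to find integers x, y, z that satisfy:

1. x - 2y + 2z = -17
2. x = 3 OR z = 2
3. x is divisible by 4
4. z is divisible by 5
No

A contradictory subset is {x - 2y + 2z = -17, x is divisible by 4}. No integer assignment can satisfy these jointly:

  - x - 2y + 2z = -17: is a linear equation tying the variables together
  - x is divisible by 4: restricts x to multiples of 4

Modular obstruction: writing x = 4x', every remaining term of the linear equation is divisible by 2, so the left side is ≡ 0 (mod 2); but the right side -17 ≡ 1 (mod 2). No integers can satisfy it.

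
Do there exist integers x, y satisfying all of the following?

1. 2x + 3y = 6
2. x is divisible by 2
Yes

Take x = 0, y = 2. Substituting into each constraint:
  (1) 2(0) + 3(2) = 6 ✓
  (2) 0 = 2 × 0, remainder 0 ✓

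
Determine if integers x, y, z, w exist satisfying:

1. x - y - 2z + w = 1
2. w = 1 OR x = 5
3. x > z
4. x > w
Yes

Take x = 5, y = -4, z = 4, w = 0. Substituting into each constraint:
  (1) 5 + 4 - 2(4) + 0 = 1 ✓
  (2) x = 5, target 5 ✓ (second branch holds)
  (3) 5 > 4 ✓
  (4) 5 > 0 ✓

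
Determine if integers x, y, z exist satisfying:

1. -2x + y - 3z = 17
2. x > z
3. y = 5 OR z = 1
Yes

Take x = 2, y = 24, z = 1. Substituting into each constraint:
  (1) -2(2) + 24 - 3(1) = 17 ✓
  (2) 2 > 1 ✓
  (3) z = 1, target 1 ✓ (second branch holds)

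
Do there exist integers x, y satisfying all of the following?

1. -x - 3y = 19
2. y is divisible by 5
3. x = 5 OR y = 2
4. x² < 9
No

A contradictory subset is {y is divisible by 5, x = 5 OR y = 2, x² < 9}. No integer assignment can satisfy these jointly:

  - y is divisible by 5: restricts y to multiples of 5
  - x = 5 OR y = 2: forces a choice: either x = 5 or y = 2
  - x² < 9: restricts x to |x| ≤ 2

Split on the disjunction (x = 5 OR y = 2):
  • If x = 5: this contradicts x² < 9, which requires |x| ≤ 2.
  • If y = 2: this contradicts the divisibility constraint — 2 is not a multiple of 5.
Both branches are infeasible, so the system has no integer solution.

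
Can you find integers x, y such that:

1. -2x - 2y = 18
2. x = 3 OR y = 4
Yes

Take x = -13, y = 4. Substituting into each constraint:
  (1) -2(-13) - 2(4) = 18 ✓
  (2) y = 4, target 4 ✓ (second branch holds)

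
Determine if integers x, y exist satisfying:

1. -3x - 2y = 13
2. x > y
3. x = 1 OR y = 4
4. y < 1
Yes

Take x = 1, y = -8. Substituting into each constraint:
  (1) -3(1) - 2(-8) = 13 ✓
  (2) 1 > -8 ✓
  (3) x = 1, target 1 ✓ (first branch holds)
  (4) -8 < 1 ✓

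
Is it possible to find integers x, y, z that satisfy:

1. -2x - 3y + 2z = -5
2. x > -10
Yes

Take x = 1, y = 1, z = 0. Substituting into each constraint:
  (1) -2(1) - 3(1) + 2(0) = -5 ✓
  (2) 1 > -10 ✓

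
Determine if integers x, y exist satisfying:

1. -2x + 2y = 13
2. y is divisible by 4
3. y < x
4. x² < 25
No

Even the single constraint (-2x + 2y = 13) is infeasible over the integers.

  - -2x + 2y = 13: every term on the left is divisible by 2, so the LHS ≡ 0 (mod 2), but the RHS 13 is not — no integer solution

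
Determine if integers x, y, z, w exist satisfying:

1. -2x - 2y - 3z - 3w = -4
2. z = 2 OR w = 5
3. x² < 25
Yes

Take x = 0, y = 2, z = 2, w = -2. Substituting into each constraint:
  (1) -2(0) - 2(2) - 3(2) - 3(-2) = -4 ✓
  (2) z = 2, target 2 ✓ (first branch holds)
  (3) x² = (0)² = 0, and 0 < 25 ✓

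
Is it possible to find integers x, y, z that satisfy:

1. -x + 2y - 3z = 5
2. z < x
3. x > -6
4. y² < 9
Yes

Take x = 0, y = 1, z = -1. Substituting into each constraint:
  (1) 0 + 2(1) - 3(-1) = 5 ✓
  (2) -1 < 0 ✓
  (3) 0 > -6 ✓
  (4) y² = (1)² = 1, and 1 < 9 ✓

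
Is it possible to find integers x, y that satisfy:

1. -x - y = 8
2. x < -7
Yes

Take x = -8, y = 0. Substituting into each constraint:
  (1) 8 + 0 = 8 ✓
  (2) -8 < -7 ✓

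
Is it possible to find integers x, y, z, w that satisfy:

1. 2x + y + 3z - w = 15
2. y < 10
Yes

Take x = 0, y = 9, z = 2, w = 0. Substituting into each constraint:
  (1) 2(0) + 9 + 3(2) + 0 = 15 ✓
  (2) 9 < 10 ✓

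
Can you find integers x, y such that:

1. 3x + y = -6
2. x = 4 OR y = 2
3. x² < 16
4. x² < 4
No

A contradictory subset is {3x + y = -6, x = 4 OR y = 2, x² < 4}. No integer assignment can satisfy these jointly:

  - 3x + y = -6: is a linear equation tying the variables together
  - x = 4 OR y = 2: forces a choice: either x = 4 or y = 2
  - x² < 4: restricts x to |x| ≤ 1

Split on the disjunction (x = 4 OR y = 2):
  • If x = 4: this contradicts x² < 4, which requires |x| ≤ 1.
  • If y = 2: with y = 2, every remaining term of the linear equation is divisible by 3, so the left side is ≡ 0 (mod 3); but the right side -8 ≡ 1 (mod 3). No integers can satisfy it.
Both branches are infeasible, so the system has no integer solution.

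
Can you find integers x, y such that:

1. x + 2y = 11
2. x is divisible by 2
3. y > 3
No

A contradictory subset is {x + 2y = 11, x is divisible by 2}. No integer assignment can satisfy these jointly:

  - x + 2y = 11: is a linear equation tying the variables together
  - x is divisible by 2: restricts x to multiples of 2

Modular obstruction: writing x = 2x', every remaining term of the linear equation is divisible by 2, so the left side is ≡ 0 (mod 2); but the right side 11 ≡ 1 (mod 2). No integers can satisfy it.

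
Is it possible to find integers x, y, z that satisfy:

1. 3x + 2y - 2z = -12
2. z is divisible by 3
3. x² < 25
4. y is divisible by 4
Yes

Take x = -4, y = 0, z = 0. Substituting into each constraint:
  (1) 3(-4) + 2(0) - 2(0) = -12 ✓
  (2) 0 = 3 × 0, remainder 0 ✓
  (3) x² = (-4)² = 16, and 16 < 25 ✓
  (4) 0 = 4 × 0, remainder 0 ✓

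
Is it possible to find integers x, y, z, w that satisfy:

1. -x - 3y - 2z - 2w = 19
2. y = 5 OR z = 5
Yes

Take x = -29, y = 0, z = 5, w = 0. Substituting into each constraint:
  (1) 29 - 3(0) - 2(5) - 2(0) = 19 ✓
  (2) z = 5, target 5 ✓ (second branch holds)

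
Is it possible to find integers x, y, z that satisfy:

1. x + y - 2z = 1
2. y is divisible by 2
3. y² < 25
Yes

Take x = 1, y = 0, z = 0. Substituting into each constraint:
  (1) 1 + 0 - 2(0) = 1 ✓
  (2) 0 = 2 × 0, remainder 0 ✓
  (3) y² = (0)² = 0, and 0 < 25 ✓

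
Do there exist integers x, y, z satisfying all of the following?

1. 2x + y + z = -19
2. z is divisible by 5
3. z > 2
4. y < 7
Yes

Take x = -12, y = 0, z = 5. Substituting into each constraint:
  (1) 2(-12) + 0 + 5 = -19 ✓
  (2) 5 = 5 × 1, remainder 0 ✓
  (3) 5 > 2 ✓
  (4) 0 < 7 ✓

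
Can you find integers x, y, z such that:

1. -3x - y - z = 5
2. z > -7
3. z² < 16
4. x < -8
Yes

Take x = -9, y = 22, z = 0. Substituting into each constraint:
  (1) -3(-9) + (-22) + 0 = 5 ✓
  (2) 0 > -7 ✓
  (3) z² = (0)² = 0, and 0 < 16 ✓
  (4) -9 < -8 ✓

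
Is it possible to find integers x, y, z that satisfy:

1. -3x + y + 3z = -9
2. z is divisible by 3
Yes

Take x = 0, y = -9, z = 0. Substituting into each constraint:
  (1) -3(0) + (-9) + 3(0) = -9 ✓
  (2) 0 = 3 × 0, remainder 0 ✓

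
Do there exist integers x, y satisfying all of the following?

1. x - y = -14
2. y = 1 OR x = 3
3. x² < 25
Yes

Take x = 3, y = 17. Substituting into each constraint:
  (1) 3 + (-17) = -14 ✓
  (2) x = 3, target 3 ✓ (second branch holds)
  (3) x² = (3)² = 9, and 9 < 25 ✓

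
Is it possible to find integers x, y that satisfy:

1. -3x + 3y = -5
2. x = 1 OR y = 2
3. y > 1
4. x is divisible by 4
No

Even the single constraint (-3x + 3y = -5) is infeasible over the integers.

  - -3x + 3y = -5: every term on the left is divisible by 3, so the LHS ≡ 0 (mod 3), but the RHS -5 is not — no integer solution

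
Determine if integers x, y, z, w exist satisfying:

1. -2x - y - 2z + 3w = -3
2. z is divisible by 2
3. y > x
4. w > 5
Yes

Take x = 0, y = 1, z = 10, w = 6. Substituting into each constraint:
  (1) -2(0) + (-1) - 2(10) + 3(6) = -3 ✓
  (2) 10 = 2 × 5, remainder 0 ✓
  (3) 1 > 0 ✓
  (4) 6 > 5 ✓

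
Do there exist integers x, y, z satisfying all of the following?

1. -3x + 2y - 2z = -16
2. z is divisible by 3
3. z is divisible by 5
Yes

Take x = 6, y = 1, z = 0. Substituting into each constraint:
  (1) -3(6) + 2(1) - 2(0) = -16 ✓
  (2) 0 = 3 × 0, remainder 0 ✓
  (3) 0 = 5 × 0, remainder 0 ✓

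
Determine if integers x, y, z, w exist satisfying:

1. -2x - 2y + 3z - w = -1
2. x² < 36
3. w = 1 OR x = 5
Yes

Take x = 0, y = 0, z = 0, w = 1. Substituting into each constraint:
  (1) -2(0) - 2(0) + 3(0) + (-1) = -1 ✓
  (2) x² = (0)² = 0, and 0 < 36 ✓
  (3) w = 1, target 1 ✓ (first branch holds)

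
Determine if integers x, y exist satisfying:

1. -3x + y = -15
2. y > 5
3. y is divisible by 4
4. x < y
Yes

Take x = 9, y = 12. Substituting into each constraint:
  (1) -3(9) + 12 = -15 ✓
  (2) 12 > 5 ✓
  (3) 12 = 4 × 3, remainder 0 ✓
  (4) 9 < 12 ✓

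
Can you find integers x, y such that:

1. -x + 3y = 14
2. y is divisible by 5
Yes

Take x = -14, y = 0. Substituting into each constraint:
  (1) 14 + 3(0) = 14 ✓
  (2) 0 = 5 × 0, remainder 0 ✓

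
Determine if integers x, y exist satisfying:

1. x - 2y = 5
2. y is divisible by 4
Yes

Take x = 5, y = 0. Substituting into each constraint:
  (1) 5 - 2(0) = 5 ✓
  (2) 0 = 4 × 0, remainder 0 ✓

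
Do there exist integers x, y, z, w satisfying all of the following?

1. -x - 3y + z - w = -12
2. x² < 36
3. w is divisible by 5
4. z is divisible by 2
Yes

Take x = 2, y = 0, z = 0, w = 10. Substituting into each constraint:
  (1) (-2) - 3(0) + 0 + (-10) = -12 ✓
  (2) x² = (2)² = 4, and 4 < 36 ✓
  (3) 10 = 5 × 2, remainder 0 ✓
  (4) 0 = 2 × 0, remainder 0 ✓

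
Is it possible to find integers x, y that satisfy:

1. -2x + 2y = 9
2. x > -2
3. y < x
No

Even the single constraint (-2x + 2y = 9) is infeasible over the integers.

  - -2x + 2y = 9: every term on the left is divisible by 2, so the LHS ≡ 0 (mod 2), but the RHS 9 is not — no integer solution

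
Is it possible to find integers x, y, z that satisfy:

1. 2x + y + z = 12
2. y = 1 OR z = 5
Yes

Take x = 0, y = 7, z = 5. Substituting into each constraint:
  (1) 2(0) + 7 + 5 = 12 ✓
  (2) z = 5, target 5 ✓ (second branch holds)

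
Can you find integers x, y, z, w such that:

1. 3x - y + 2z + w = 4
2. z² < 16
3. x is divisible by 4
Yes

Take x = 0, y = 0, z = 0, w = 4. Substituting into each constraint:
  (1) 3(0) + 0 + 2(0) + 4 = 4 ✓
  (2) z² = (0)² = 0, and 0 < 16 ✓
  (3) 0 = 4 × 0, remainder 0 ✓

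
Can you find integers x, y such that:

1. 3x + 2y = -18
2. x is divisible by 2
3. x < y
Yes

Take x = -4, y = -3. Substituting into each constraint:
  (1) 3(-4) + 2(-3) = -18 ✓
  (2) -4 = 2 × -2, remainder 0 ✓
  (3) -4 < -3 ✓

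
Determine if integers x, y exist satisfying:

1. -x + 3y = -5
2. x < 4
Yes

Take x = 2, y = -1. Substituting into each constraint:
  (1) (-2) + 3(-1) = -5 ✓
  (2) 2 < 4 ✓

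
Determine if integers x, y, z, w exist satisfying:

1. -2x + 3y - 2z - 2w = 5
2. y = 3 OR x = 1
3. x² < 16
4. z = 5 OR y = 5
Yes

Take x = 1, y = 5, z = 0, w = 4. Substituting into each constraint:
  (1) -2(1) + 3(5) - 2(0) - 2(4) = 5 ✓
  (2) x = 1, target 1 ✓ (second branch holds)
  (3) x² = (1)² = 1, and 1 < 16 ✓
  (4) y = 5, target 5 ✓ (second branch holds)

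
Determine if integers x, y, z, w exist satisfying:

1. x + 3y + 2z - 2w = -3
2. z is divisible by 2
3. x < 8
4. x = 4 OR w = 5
Yes

Take x = 7, y = 0, z = 0, w = 5. Substituting into each constraint:
  (1) 7 + 3(0) + 2(0) - 2(5) = -3 ✓
  (2) 0 = 2 × 0, remainder 0 ✓
  (3) 7 < 8 ✓
  (4) w = 5, target 5 ✓ (second branch holds)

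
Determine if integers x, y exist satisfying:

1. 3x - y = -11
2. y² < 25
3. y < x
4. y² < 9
No

A contradictory subset is {3x - y = -11, y < x, y² < 9}. No integer assignment can satisfy these jointly:

  - 3x - y = -11: is a linear equation tying the variables together
  - y < x: bounds one variable relative to another variable
  - y² < 9: restricts y to |y| ≤ 2

Propagating the comparison: x > y and y ≥ -2 give x ≥ -1. Range argument: with x ∈ [-1, ∞], y ∈ [-2, 2], the left side of the equation is at least -5, but the right side is -11 < -5. No integer solution exists.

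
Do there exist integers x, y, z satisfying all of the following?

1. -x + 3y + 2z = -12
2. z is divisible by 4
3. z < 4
Yes

Take x = 0, y = -4, z = 0. Substituting into each constraint:
  (1) 0 + 3(-4) + 2(0) = -12 ✓
  (2) 0 = 4 × 0, remainder 0 ✓
  (3) 0 < 4 ✓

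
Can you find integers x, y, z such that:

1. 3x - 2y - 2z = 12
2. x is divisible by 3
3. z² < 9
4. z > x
Yes

Take x = 0, y = -7, z = 1. Substituting into each constraint:
  (1) 3(0) - 2(-7) - 2(1) = 12 ✓
  (2) 0 = 3 × 0, remainder 0 ✓
  (3) z² = (1)² = 1, and 1 < 9 ✓
  (4) 1 > 0 ✓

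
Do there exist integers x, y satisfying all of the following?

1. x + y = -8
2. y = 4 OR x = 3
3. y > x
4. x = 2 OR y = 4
Yes

Take x = -12, y = 4. Substituting into each constraint:
  (1) (-12) + 4 = -8 ✓
  (2) y = 4, target 4 ✓ (first branch holds)
  (3) 4 > -12 ✓
  (4) y = 4, target 4 ✓ (second branch holds)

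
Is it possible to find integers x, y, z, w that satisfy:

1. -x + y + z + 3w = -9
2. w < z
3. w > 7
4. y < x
Yes

Take x = 42, y = 0, z = 9, w = 8. Substituting into each constraint:
  (1) (-42) + 0 + 9 + 3(8) = -9 ✓
  (2) 8 < 9 ✓
  (3) 8 > 7 ✓
  (4) 0 < 42 ✓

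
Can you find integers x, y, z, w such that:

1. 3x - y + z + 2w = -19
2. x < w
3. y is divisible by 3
Yes

Take x = 0, y = 0, z = -21, w = 1. Substituting into each constraint:
  (1) 3(0) + 0 + (-21) + 2(1) = -19 ✓
  (2) 0 < 1 ✓
  (3) 0 = 3 × 0, remainder 0 ✓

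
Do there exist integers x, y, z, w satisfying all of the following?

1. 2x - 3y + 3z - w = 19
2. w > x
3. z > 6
Yes

Take x = -1, y = 0, z = 7, w = 0. Substituting into each constraint:
  (1) 2(-1) - 3(0) + 3(7) + 0 = 19 ✓
  (2) 0 > -1 ✓
  (3) 7 > 6 ✓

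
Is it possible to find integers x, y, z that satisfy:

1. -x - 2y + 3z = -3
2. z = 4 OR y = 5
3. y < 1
Yes

Take x = 15, y = 0, z = 4. Substituting into each constraint:
  (1) (-15) - 2(0) + 3(4) = -3 ✓
  (2) z = 4, target 4 ✓ (first branch holds)
  (3) 0 < 1 ✓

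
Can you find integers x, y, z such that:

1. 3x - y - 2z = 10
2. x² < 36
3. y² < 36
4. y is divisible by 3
Yes

Take x = 0, y = 0, z = -5. Substituting into each constraint:
  (1) 3(0) + 0 - 2(-5) = 10 ✓
  (2) x² = (0)² = 0, and 0 < 36 ✓
  (3) y² = (0)² = 0, and 0 < 36 ✓
  (4) 0 = 3 × 0, remainder 0 ✓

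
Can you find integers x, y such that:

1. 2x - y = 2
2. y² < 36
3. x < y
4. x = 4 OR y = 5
No

A contradictory subset is {2x - y = 2, y² < 36, x = 4 OR y = 5}. No integer assignment can satisfy these jointly:

  - 2x - y = 2: is a linear equation tying the variables together
  - y² < 36: restricts y to |y| ≤ 5
  - x = 4 OR y = 5: forces a choice: either x = 4 or y = 5

Split on the disjunction (x = 4 OR y = 5):
  • If x = 4: the equation forces y = 6, but y² < 36 requires |y| ≤ 5.
  • If y = 5: with y = 5, every remaining term of the linear equation is divisible by 2, so the left side is ≡ 0 (mod 2); but the right side 7 ≡ 1 (mod 2). No integers can satisfy it.
Both branches are infeasible, so the system has no integer solution.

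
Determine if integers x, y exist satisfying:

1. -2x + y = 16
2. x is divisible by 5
Yes

Take x = 0, y = 16. Substituting into each constraint:
  (1) -2(0) + 16 = 16 ✓
  (2) 0 = 5 × 0, remainder 0 ✓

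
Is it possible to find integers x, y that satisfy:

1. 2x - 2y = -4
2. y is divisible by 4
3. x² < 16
Yes

Take x = -2, y = 0. Substituting into each constraint:
  (1) 2(-2) - 2(0) = -4 ✓
  (2) 0 = 4 × 0, remainder 0 ✓
  (3) x² = (-2)² = 4, and 4 < 16 ✓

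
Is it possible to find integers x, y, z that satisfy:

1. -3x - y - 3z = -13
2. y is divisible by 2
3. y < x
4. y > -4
Yes

Take x = -1, y = -2, z = 6. Substituting into each constraint:
  (1) -3(-1) + 2 - 3(6) = -13 ✓
  (2) -2 = 2 × -1, remainder 0 ✓
  (3) -2 < -1 ✓
  (4) -2 > -4 ✓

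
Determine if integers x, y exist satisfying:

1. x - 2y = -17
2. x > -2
Yes

Take x = 1, y = 9. Substituting into each constraint:
  (1) 1 - 2(9) = -17 ✓
  (2) 1 > -2 ✓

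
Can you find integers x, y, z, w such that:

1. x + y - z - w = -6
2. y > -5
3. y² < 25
Yes

Take x = -6, y = 0, z = 0, w = 0. Substituting into each constraint:
  (1) (-6) + 0 + 0 + 0 = -6 ✓
  (2) 0 > -5 ✓
  (3) y² = (0)² = 0, and 0 < 25 ✓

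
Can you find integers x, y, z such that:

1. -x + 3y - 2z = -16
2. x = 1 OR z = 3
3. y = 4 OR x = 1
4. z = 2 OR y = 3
Yes

Take x = 1, y = 3, z = 12. Substituting into each constraint:
  (1) (-1) + 3(3) - 2(12) = -16 ✓
  (2) x = 1, target 1 ✓ (first branch holds)
  (3) x = 1, target 1 ✓ (second branch holds)
  (4) y = 3, target 3 ✓ (second branch holds)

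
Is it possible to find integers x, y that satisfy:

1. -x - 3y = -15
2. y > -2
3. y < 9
Yes

Take x = 0, y = 5. Substituting into each constraint:
  (1) 0 - 3(5) = -15 ✓
  (2) 5 > -2 ✓
  (3) 5 < 9 ✓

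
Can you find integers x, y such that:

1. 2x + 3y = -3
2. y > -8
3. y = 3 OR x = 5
Yes

Take x = -6, y = 3. Substituting into each constraint:
  (1) 2(-6) + 3(3) = -3 ✓
  (2) 3 > -8 ✓
  (3) y = 3, target 3 ✓ (first branch holds)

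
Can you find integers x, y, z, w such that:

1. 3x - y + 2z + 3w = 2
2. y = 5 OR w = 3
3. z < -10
Yes

Take x = 9, y = 5, z = -13, w = 2. Substituting into each constraint:
  (1) 3(9) + (-5) + 2(-13) + 3(2) = 2 ✓
  (2) y = 5, target 5 ✓ (first branch holds)
  (3) -13 < -10 ✓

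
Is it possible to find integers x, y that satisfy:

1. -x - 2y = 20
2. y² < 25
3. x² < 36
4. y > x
No

A contradictory subset is {-x - 2y = 20, x² < 36, y > x}. No integer assignment can satisfy these jointly:

  - -x - 2y = 20: is a linear equation tying the variables together
  - x² < 36: restricts x to |x| ≤ 5
  - y > x: bounds one variable relative to another variable

Propagating the comparison: y > x and x ≥ -5 give y ≥ -4. Range argument: with x ∈ [-5, 5], y ∈ [-4, ∞], the left side of the equation is at most 13, but the right side is 20 > 13. No integer solution exists.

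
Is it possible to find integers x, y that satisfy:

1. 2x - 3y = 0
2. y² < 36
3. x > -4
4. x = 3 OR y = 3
Yes

Take x = 3, y = 2. Substituting into each constraint:
  (1) 2(3) - 3(2) = 0 ✓
  (2) y² = (2)² = 4, and 4 < 36 ✓
  (3) 3 > -4 ✓
  (4) x = 3, target 3 ✓ (first branch holds)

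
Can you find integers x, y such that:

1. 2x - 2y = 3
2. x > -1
No

Even the single constraint (2x - 2y = 3) is infeasible over the integers.

  - 2x - 2y = 3: every term on the left is divisible by 2, so the LHS ≡ 0 (mod 2), but the RHS 3 is not — no integer solution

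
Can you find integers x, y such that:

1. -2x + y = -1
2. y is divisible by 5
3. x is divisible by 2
Yes

Take x = 8, y = 15. Substituting into each constraint:
  (1) -2(8) + 15 = -1 ✓
  (2) 15 = 5 × 3, remainder 0 ✓
  (3) 8 = 2 × 4, remainder 0 ✓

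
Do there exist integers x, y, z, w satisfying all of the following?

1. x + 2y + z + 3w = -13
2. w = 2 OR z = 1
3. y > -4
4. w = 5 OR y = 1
Yes

Take x = -16, y = 1, z = 1, w = 0. Substituting into each constraint:
  (1) (-16) + 2(1) + 1 + 3(0) = -13 ✓
  (2) z = 1, target 1 ✓ (second branch holds)
  (3) 1 > -4 ✓
  (4) y = 1, target 1 ✓ (second branch holds)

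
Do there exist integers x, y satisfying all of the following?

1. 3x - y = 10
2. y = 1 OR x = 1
Yes

Take x = 1, y = -7. Substituting into each constraint:
  (1) 3(1) + 7 = 10 ✓
  (2) x = 1, target 1 ✓ (second branch holds)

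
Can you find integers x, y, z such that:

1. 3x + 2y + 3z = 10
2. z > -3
Yes

Take x = 0, y = 2, z = 2. Substituting into each constraint:
  (1) 3(0) + 2(2) + 3(2) = 10 ✓
  (2) 2 > -3 ✓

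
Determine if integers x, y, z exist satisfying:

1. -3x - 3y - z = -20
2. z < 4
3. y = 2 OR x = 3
Yes

Take x = 3, y = 3, z = 2. Substituting into each constraint:
  (1) -3(3) - 3(3) + (-2) = -20 ✓
  (2) 2 < 4 ✓
  (3) x = 3, target 3 ✓ (second branch holds)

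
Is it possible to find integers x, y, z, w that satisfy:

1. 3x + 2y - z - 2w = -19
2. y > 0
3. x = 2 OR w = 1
Yes

Take x = 2, y = 1, z = 27, w = 0. Substituting into each constraint:
  (1) 3(2) + 2(1) + (-27) - 2(0) = -19 ✓
  (2) 1 > 0 ✓
  (3) x = 2, target 2 ✓ (first branch holds)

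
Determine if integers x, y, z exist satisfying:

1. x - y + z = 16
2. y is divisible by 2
Yes

Take x = 0, y = 0, z = 16. Substituting into each constraint:
  (1) 0 + 0 + 16 = 16 ✓
  (2) 0 = 2 × 0, remainder 0 ✓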